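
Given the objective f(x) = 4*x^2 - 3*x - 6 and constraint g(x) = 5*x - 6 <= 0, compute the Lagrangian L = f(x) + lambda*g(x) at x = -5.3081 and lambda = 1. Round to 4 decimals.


Step 1: Evaluate f(x).
f(-5.3081) = 4*(-5.3081)^2 - 3*(-5.3081) - 6 = 122.628
Step 2: Evaluate g(x).
g(-5.3081) = 5*-5.3081 - 6 = -32.5405
Step 3: Compute Lagrangian.
L = 122.628 + 1*-32.5405 = 90.0875


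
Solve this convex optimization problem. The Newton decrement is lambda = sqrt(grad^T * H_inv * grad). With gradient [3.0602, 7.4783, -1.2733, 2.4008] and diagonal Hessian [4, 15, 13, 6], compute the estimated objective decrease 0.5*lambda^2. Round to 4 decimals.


Step 1: H is diagonal, so H^(-1) * g = [0.7651, 0.4986, -0.0979, 0.4001].
Step 2: g^T H^(-1) g = sum_i g_i^2 / H_ii
  = (3.0602)^2/4 + (7.4783)^2/15 + (-1.2733)^2/13 + (2.4008)^2/6
  = 2.3412 + 3.7283 + 0.1247 + 0.9606 = 7.1549
Step 3: Objective decrease = 0.5 * g^T H^(-1) g = 3.5774


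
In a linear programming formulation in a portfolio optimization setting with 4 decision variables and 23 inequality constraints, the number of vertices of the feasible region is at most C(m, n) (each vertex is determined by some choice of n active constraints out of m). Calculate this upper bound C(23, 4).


Each vertex corresponds to some choice of n active constraints out of m, so the number of vertices is at most C(m, n) = m! / (n!(m-n)!).
m = 23, n = 4
Numerator: 23 * 22 * 21 * 20
Denominator: 4! = 24
C(23, 4) = 8855


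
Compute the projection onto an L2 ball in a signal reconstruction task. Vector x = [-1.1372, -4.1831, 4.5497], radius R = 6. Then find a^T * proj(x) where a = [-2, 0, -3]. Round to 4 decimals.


Step 1: Compute ||x|| (intermediates to 6 decimals).
||x|| = sqrt((-1.1372)^2 + (-4.1831)^2 + 4.5497^2) = 6.284212
Step 2: Project.
Since ||x|| > R, scale = R/||x|| = 6/6.284212 = 0.954774, proj(x) = scale * x
proj(x) = [-1.085769, -3.993915, 4.343935]
Step 3: Dot product.
a^T * proj(x) = -2*(-1.085769) + 0*(-3.993915) - 3*4.343935 = -10.8603


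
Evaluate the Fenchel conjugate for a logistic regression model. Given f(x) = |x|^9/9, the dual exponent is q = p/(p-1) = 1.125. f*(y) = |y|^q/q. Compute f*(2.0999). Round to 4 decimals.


The conjugate exponent q satisfies 1/p + 1/q = 1.
p = 9, so q = 9/(9 - 1) = 1.125
|y|^q = 2.0999^1.125 = 2.304
f*(2.0999) = 2.304 / 1.125 = 2.048


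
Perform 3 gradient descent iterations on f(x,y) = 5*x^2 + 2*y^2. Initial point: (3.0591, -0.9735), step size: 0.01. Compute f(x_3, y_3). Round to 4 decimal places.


Gradient descent on f(x,y) = 5*x^2 + 2*y^2.
Starting point: (3.0591, -0.9735), alpha = 0.01
Step 1: grad_x = 2*5*3.0591 = 30.591, grad_y = 2*2*-0.9735 = -3.894
  x_1 = 3.0591 - 0.01*30.591 = 2.7532
  y_1 = -0.9735 - 0.01*-3.894 = -0.9346
Step 2: grad_x = 2*5*2.7532 = 27.5319, grad_y = 2*2*-0.9346 = -3.7382
  x_2 = 2.7532 - 0.01*27.5319 = 2.4779
  y_2 = -0.9346 - 0.01*-3.7382 = -0.8972
Step 3: grad_x = 2*5*2.4779 = 24.7787, grad_y = 2*2*-0.8972 = -3.5887
  x_3 = 2.4779 - 0.01*24.7787 = 2.2301
  y_3 = -0.8972 - 0.01*-3.5887 = -0.8613
f(2.2301, -0.8613) = 5*2.2301^2 + 2*(-0.8613)^2 = 26.35


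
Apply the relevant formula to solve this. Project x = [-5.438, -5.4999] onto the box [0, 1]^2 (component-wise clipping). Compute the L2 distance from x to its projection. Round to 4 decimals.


Project each component onto [0, 1].
clip(-5.438) = 0.0, clip(-5.4999) = 0.0
Projection = [0.0, 0.0]
Squared diffs: [29.5718, 30.2489]
Distance = sqrt(59.8207) = 7.7344


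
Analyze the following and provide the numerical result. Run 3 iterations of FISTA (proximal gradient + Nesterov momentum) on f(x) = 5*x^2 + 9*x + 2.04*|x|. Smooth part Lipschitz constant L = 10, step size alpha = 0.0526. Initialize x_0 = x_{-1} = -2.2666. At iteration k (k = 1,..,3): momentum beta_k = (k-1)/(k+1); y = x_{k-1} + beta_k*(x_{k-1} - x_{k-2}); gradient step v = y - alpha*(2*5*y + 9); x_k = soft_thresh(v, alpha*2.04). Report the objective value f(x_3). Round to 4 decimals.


FISTA on f(x) = 5*x^2 + 9*x + 2.04*|x|
L = 10, alpha = 0.0526
Iteration 1: beta = 0.0, y = -2.2666 + 0.0*(-2.2666 + 2.2666) = -2.2666
  grad(y) = -13.666, v = y - alpha*grad = -1.5478
  prox(v) = soft_thresh(-1.5478, 0.1073) = -1.4405
Iteration 2: beta = 0.3333, y = -1.4405 + 0.3333*(-1.4405 + 2.2666) = -1.1651
  grad(y) = -2.6509, v = y - alpha*grad = -1.0257
  prox(v) = soft_thresh(-1.0257, 0.1073) = -0.9183
Iteration 3: beta = 0.5, y = -0.9183 + 0.5*(-0.9183 + 1.4405) = -0.6573
  grad(y) = 2.4271, v = y - alpha*grad = -0.785
  prox(v) = soft_thresh(-0.785, 0.1073) = -0.6777
f(x_3) = 5*(-0.6777)^2 + 9*(-0.6777) + 2.04*|-0.6777| = -2.4204


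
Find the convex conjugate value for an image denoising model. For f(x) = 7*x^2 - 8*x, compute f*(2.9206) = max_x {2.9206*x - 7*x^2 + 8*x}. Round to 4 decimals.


f*(y) = sup_x {y*x - a*x^2 - b*x} = sup_x {(y-b)*x - a*x^2}
FOC: (y - b) - 2a*x = 0 => x* = (y - b)/(2a)
x* = (2.9206 + 8)/(2*7) = 0.78
f*(2.9206) = (y-b)^2/(4a) = (2.9206 + 8)^2/(4*7)
= 119.2595/28 = 4.2593


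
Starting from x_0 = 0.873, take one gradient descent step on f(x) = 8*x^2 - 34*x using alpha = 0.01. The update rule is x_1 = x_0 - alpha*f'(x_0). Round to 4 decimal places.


We compute the gradient at x_0 and apply the update.
f'(x) = 16*x - 34
f'(0.873) = 16*0.873 - 34 = -20.032
x_1 = 0.873 - 0.01*-20.032 = 1.0733


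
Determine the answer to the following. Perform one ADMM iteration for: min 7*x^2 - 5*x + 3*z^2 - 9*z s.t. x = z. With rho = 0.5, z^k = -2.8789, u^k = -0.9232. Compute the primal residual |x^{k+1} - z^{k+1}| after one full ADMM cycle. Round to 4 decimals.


ADMM iteration with rho = 0.5, z^k = -2.8789, u^k = -0.9232
Step 1: x-update.
Minimize 7*x^2 - 5*x + (0.5/2)*(x + 2.8789 - 0.9232)^2
FOC: (2*7 + 0.5)*x = 5 + 0.5*(-2.8789 + 0.9232)
x^{k+1} = 0.2774
Step 2: z-update.
Minimize 3*z^2 - 9*z + (0.5/2)*(0.2774 - z - 0.9232)^2
FOC: (2*3 + 0.5)*z = 9 + 0.5*(0.2774 - 0.9232)
z^{k+1} = 1.3349
Step 3: u-update.
u^{k+1} = -0.9232 + 0.2774 - 1.3349 = -1.9807
Step 4: Primal residual = |0.2774 - 1.3349| = 1.0575


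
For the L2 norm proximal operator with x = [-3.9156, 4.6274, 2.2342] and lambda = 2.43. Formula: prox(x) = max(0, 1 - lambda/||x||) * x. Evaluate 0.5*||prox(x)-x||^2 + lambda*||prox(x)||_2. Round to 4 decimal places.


Step 1: Compute ||x||.
||x|| = 6.4604
Step 2: Compute scaling factor.
scale = max(0, 1 - 2.43/6.4604) = 0.6239
Step 3: prox(x) = [-2.4428, 2.8869, 1.3938]
||prox(x)|| = 4.0304
Step 4: Proximal objective.
0.5*||prox-x||^2 = 2.9525
lambda*||prox|| = 9.7939
Total = 12.7463


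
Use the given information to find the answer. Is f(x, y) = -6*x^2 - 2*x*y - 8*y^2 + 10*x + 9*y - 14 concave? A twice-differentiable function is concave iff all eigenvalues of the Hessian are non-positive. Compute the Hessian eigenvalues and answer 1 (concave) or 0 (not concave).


The Hessian of f(x,y) = -6*x^2 - 2*x*y - 8*y^2 + 10*x + 9*y - 14 is:
H = [[-12, -2], [-2, -16]]
Trace = -12 - 16 = -28
Determinant = -12*-16 - (-2)^2 = 188
Discriminant = (-28)^2 - 4*188 = 32.0
Eigenvalues: lambda_1 = -16.8284, lambda_2 = -11.1716
The function is concave.

1


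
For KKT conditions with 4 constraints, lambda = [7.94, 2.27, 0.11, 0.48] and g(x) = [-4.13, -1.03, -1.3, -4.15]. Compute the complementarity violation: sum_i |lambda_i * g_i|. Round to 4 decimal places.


KKT complementary slackness check:
lambda_1 * g_1 = 7.94 * -4.13 = -32.7922
lambda_2 * g_2 = 2.27 * -1.03 = -2.3381
lambda_3 * g_3 = 0.11 * -1.3 = -0.143
lambda_4 * g_4 = 0.48 * -4.15 = -1.992
Total violation = 32.7922 + 2.3381 + 0.143 + 1.992 = 37.2653


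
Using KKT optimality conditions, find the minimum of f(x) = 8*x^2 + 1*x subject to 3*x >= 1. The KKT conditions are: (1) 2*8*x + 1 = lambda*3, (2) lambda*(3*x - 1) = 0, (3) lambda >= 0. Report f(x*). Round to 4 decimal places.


Step 1: Try lambda = 0 (constraint inactive).
x_unc = -1/(2*8) = -0.0625
Check: 3*-0.0625 = -0.1875 < 1 -- violated!
Step 2: Constraint must be active: 3*x = 1
x* = 1/3 = 0.3333 (rounded; the exact value 1/3 is used below)
lambda = (2*8*(1/3) + 1)/3 = 2.1111
Step 3: Compute optimal value.
f(x*) = 8*(1/3)^2 + 1*(1/3) = 1.2222


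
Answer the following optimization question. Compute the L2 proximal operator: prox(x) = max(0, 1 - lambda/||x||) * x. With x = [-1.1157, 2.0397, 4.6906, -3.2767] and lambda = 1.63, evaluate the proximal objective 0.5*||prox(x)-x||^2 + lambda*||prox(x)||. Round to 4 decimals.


Step 1: Compute ||x||.
||x|| = 6.1761
Step 2: Compute scaling factor.
scale = max(0, 1 - 1.63/6.1761) = 0.7361
Step 3: prox(x) = [-0.8212, 1.5014, 3.4526, -2.4119]
||prox(x)|| = 4.5461
Step 4: Proximal objective.
0.5*||prox-x||^2 = 1.3285
lambda*||prox|| = 7.4101
Total = 8.7385


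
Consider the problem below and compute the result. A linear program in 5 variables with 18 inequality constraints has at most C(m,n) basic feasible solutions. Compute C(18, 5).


Each vertex corresponds to some choice of n active constraints out of m, so the number of vertices is at most C(m, n) = m! / (n!(m-n)!).
m = 18, n = 5
Numerator: 18 * 17 * 16 * 15 * 14
Denominator: 5! = 120
C(18, 5) = 8568


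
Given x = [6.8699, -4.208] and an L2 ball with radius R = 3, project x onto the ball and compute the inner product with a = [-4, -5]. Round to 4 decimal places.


Step 1: Compute ||x|| (intermediates to 6 decimals).
||x|| = sqrt(6.8699^2 + (-4.208)^2) = 8.056227
Step 2: Project.
Since ||x|| > R, scale = R/||x|| = 3/8.056227 = 0.372383, proj(x) = scale * x
proj(x) = [2.558234, -1.566988]
Step 3: Dot product.
a^T * proj(x) = -4*2.558234 - 5*(-1.566988) = -2.398


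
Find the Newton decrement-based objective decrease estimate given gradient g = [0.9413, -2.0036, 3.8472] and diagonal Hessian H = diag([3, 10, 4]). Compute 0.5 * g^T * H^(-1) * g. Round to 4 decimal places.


Step 1: H is diagonal, so H^(-1) * g = [0.3138, -0.2004, 0.9618].
Step 2: g^T H^(-1) g = sum_i g_i^2 / H_ii
  = (0.9413)^2/3 + (-2.0036)^2/10 + (3.8472)^2/4
  = 0.2953 + 0.4014 + 3.7002 = 4.397
Step 3: Objective decrease = 0.5 * g^T H^(-1) g = 2.1985


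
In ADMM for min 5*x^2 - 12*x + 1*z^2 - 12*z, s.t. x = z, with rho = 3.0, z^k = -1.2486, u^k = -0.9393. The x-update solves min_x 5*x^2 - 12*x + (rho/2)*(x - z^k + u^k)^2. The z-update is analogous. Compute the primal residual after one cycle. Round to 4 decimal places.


ADMM iteration with rho = 3.0, z^k = -1.2486, u^k = -0.9393
Step 1: x-update.
Minimize 5*x^2 - 12*x + (3.0/2)*(x + 1.2486 - 0.9393)^2
FOC: (2*5 + 3.0)*x = 12 + 3.0*(-1.2486 + 0.9393)
x^{k+1} = 0.8517
Step 2: z-update.
Minimize 1*z^2 - 12*z + (3.0/2)*(0.8517 - z - 0.9393)^2
FOC: (2*1 + 3.0)*z = 12 + 3.0*(0.8517 - 0.9393)
z^{k+1} = 2.3474
Step 3: u-update.
u^{k+1} = -0.9393 + 0.8517 - 2.3474 = -2.435
Step 4: Primal residual = |0.8517 - 2.3474| = 1.4957


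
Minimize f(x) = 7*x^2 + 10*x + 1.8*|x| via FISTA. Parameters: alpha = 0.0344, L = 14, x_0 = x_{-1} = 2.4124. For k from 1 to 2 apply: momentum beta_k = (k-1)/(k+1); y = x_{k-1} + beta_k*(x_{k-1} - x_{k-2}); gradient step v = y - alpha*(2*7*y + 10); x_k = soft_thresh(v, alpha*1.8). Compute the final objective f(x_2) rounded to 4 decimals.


FISTA on f(x) = 7*x^2 + 10*x + 1.8*|x|
L = 14, alpha = 0.0344
Iteration 1: beta = 0.0, y = 2.4124 + 0.0*(2.4124 - 2.4124) = 2.4124
  grad(y) = 43.7736, v = y - alpha*grad = 0.9066
  prox(v) = soft_thresh(0.9066, 0.0619) = 0.8447
Iteration 2: beta = 0.3333, y = 0.8447 + 0.3333*(0.8447 - 2.4124) = 0.3221
  grad(y) = 14.5093, v = y - alpha*grad = -0.177
  prox(v) = soft_thresh(-0.177, 0.0619) = -0.1151
f(x_2) = 7*(-0.1151)^2 + 10*(-0.1151) + 1.8*|-0.1151| = -0.8511


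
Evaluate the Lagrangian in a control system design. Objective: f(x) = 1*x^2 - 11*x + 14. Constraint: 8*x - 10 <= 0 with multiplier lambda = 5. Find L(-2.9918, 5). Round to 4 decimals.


Step 1: Evaluate f(x).
f(-2.9918) = 1*(-2.9918)^2 - 11*(-2.9918) + 14 = 55.8607
Step 2: Evaluate g(x).
g(-2.9918) = 8*-2.9918 - 10 = -33.9344
Step 3: Compute Lagrangian.
L = 55.8607 + 5*-33.9344 = -113.8113


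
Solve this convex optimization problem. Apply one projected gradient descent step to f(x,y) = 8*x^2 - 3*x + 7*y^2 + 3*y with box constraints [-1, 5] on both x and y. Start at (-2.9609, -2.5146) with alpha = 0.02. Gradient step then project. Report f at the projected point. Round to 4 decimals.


Step 1: Compute gradient at (-2.9609, -2.5146).
grad_x = 2*8*-2.9609 - 3 = -50.3744
grad_y = 2*7*-2.5146 + 3 = -32.2044
Step 2: Gradient step.
x_raw = -2.9609 - 0.02*-50.3744 = -1.9534
y_raw = -2.5146 - 0.02*-32.2044 = -1.8705
Step 3: Project onto [-1, 5].
x_proj = clip(-1.9534) = -1.0
y_proj = clip(-1.8705) = -1.0
Step 4: Evaluate f.
f(-1.0, -1.0) = 15.0


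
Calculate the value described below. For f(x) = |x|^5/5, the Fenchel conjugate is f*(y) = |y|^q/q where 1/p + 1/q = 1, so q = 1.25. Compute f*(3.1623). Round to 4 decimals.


The conjugate exponent q satisfies 1/p + 1/q = 1.
p = 5, so q = 5/(5 - 1) = 1.25
|y|^q = 3.1623^1.25 = 4.217
f*(3.1623) = 4.217 / 1.25 = 3.3736


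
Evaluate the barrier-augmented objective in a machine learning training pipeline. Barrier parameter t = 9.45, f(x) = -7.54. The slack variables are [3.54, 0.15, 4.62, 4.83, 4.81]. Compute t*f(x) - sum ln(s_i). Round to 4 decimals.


Step 1: Compute log-barrier.
ln values: [1.2641, -1.8971, 1.5304, 1.5748, 1.5707]
phi = -(1.2641 - 1.8971 + 1.5304 + 1.5748 + 1.5707) = -4.0429
Step 2: Compute augmented objective.
t*f(x) = 9.45*-7.54 = -71.253
Total = -71.253 - 4.0429 = -75.2959


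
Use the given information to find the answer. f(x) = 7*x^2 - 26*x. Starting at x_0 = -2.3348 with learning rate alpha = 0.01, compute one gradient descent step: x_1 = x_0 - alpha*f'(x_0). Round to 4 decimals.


We compute the gradient at x_0 and apply the update.
f'(x) = 14*x - 26
f'(-2.3348) = 14*-2.3348 - 26 = -58.6872
x_1 = -2.3348 - 0.01*-58.6872 = -1.7479


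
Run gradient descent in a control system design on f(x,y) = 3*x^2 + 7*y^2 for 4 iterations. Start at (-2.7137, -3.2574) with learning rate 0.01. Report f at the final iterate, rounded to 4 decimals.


Gradient descent on f(x,y) = 3*x^2 + 7*y^2.
Starting point: (-2.7137, -3.2574), alpha = 0.01
Step 1: grad_x = 2*3*-2.7137 = -16.2822, grad_y = 2*7*-3.2574 = -45.6036
  x_1 = -2.7137 - 0.01*-16.2822 = -2.5509
  y_1 = -3.2574 - 0.01*-45.6036 = -2.8014
Step 2: grad_x = 2*3*-2.5509 = -15.3053, grad_y = 2*7*-2.8014 = -39.2191
  x_2 = -2.5509 - 0.01*-15.3053 = -2.3978
  y_2 = -2.8014 - 0.01*-39.2191 = -2.4092
Step 3: grad_x = 2*3*-2.3978 = -14.387, grad_y = 2*7*-2.4092 = -33.7284
  x_3 = -2.3978 - 0.01*-14.387 = -2.254
  y_3 = -2.4092 - 0.01*-33.7284 = -2.0719
Step 4: grad_x = 2*3*-2.254 = -13.5237, grad_y = 2*7*-2.0719 = -29.0064
  x_4 = -2.254 - 0.01*-13.5237 = -2.1187
  y_4 = -2.0719 - 0.01*-29.0064 = -1.7818
f(-2.1187, -1.7818) = 3*(-2.1187)^2 + 7*(-1.7818)^2 = 35.6912


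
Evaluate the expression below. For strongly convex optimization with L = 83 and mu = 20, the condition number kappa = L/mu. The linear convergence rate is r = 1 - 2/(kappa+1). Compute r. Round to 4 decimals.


Step 1: Compute the condition number.
kappa = L/mu = 83/20 = 4.15
Step 2: Compute the convergence rate.
r = 1 - 2/(kappa + 1) = 1 - 2*mu/(L + mu) = (L - mu)/(L + mu) = 63/103 = 0.6117


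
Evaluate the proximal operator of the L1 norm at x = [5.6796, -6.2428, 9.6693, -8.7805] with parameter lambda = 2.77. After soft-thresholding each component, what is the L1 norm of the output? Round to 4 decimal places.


Soft-thresholding with lambda = 2.77:
prox(5.6796) = sign(5.6796)*max(|5.6796| - 2.77, 0) = 2.9096
prox(-6.2428) = sign(-6.2428)*max(|-6.2428| - 2.77, 0) = -3.4728
prox(9.6693) = sign(9.6693)*max(|9.6693| - 2.77, 0) = 6.8993
prox(-8.7805) = sign(-8.7805)*max(|-8.7805| - 2.77, 0) = -6.0105
prox(x) = [2.9096, -3.4728, 6.8993, -6.0105]
||prox(x)||_1 = 2.9096 + 3.4728 + 6.8993 + 6.0105 = 19.2922


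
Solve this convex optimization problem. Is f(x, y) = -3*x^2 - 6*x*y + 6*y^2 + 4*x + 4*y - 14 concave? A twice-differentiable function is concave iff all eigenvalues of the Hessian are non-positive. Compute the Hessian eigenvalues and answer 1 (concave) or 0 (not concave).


The Hessian of f(x,y) = -3*x^2 - 6*x*y + 6*y^2 + 4*x + 4*y - 14 is:
H = [[-6, -6], [-6, 12]]
Trace = -6 + 12 = 6
Determinant = -6*12 - (-6)^2 = -108
Discriminant = (6)^2 - 4*-108 = 468.0
Eigenvalues: lambda_1 = -7.8167, lambda_2 = 13.8167
The function is not concave.

0


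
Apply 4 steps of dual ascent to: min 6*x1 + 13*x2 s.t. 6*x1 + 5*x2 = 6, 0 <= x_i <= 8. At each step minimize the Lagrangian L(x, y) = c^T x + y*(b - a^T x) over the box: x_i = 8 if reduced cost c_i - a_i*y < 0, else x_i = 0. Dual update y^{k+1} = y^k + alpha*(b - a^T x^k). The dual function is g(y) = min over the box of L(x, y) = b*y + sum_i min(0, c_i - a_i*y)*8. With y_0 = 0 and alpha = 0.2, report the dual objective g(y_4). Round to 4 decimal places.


Dual ascent for LP: min 6*x1 + 13*x2, 6*x1 + 5*x2 = 6, 0 <= x_i <= 8
Step 1: y^k = 0.0, reduced costs: (6.0, 13.0)
  x^k = (0.0, 0.0), subgradient = b - a^T x = 6.0
  y^{k+1} = 0.0 + 0.2*6.0 = 1.2
Step 2: y^k = 1.2, reduced costs: (-1.2, 7.0)
  x^k = (8.0, 0.0), subgradient = b - a^T x = -42.0
  y^{k+1} = 1.2 + 0.2*-42.0 = -7.2
Step 3: y^k = -7.2, reduced costs: (49.2, 49.0)
  x^k = (0.0, 0.0), subgradient = b - a^T x = 6.0
  y^{k+1} = -7.2 + 0.2*6.0 = -6.0
Step 4: y^k = -6.0, reduced costs: (42.0, 43.0)
  x^k = (0.0, 0.0), subgradient = b - a^T x = 6.0
  y^{k+1} = -6.0 + 0.2*6.0 = -4.8
Dual objective at y_4 = -4.8: reduced costs (34.8, 37.0), box minimizer x = (0.0, 0.0)
g(y_4) = b*y + (c1 - a1*y)*x1 + (c2 - a2*y)*x2 = 6*(-4.8) + 34.8*0.0 + 37.0*0.0 = -28.8 + 0.0 + 0.0 = -28.8


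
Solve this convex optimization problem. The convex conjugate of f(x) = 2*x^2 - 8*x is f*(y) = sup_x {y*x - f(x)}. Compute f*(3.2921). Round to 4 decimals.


f*(y) = sup_x {y*x - a*x^2 - b*x} = sup_x {(y-b)*x - a*x^2}
FOC: (y - b) - 2a*x = 0 => x* = (y - b)/(2a)
x* = (3.2921 + 8)/(2*2) = 2.823
f*(3.2921) = (y-b)^2/(4a) = (3.2921 + 8)^2/(4*2)
= 127.5115/8 = 15.9389


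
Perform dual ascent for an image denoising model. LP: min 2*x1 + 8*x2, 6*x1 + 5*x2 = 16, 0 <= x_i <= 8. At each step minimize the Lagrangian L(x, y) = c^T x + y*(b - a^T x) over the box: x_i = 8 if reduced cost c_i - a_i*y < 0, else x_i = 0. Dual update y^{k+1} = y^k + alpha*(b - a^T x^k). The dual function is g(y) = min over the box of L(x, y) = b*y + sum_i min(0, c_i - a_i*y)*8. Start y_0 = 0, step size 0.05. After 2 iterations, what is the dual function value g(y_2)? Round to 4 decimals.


Dual ascent for LP: min 2*x1 + 8*x2, 6*x1 + 5*x2 = 16, 0 <= x_i <= 8
Step 1: y^k = 0.0, reduced costs: (2.0, 8.0)
  x^k = (0.0, 0.0), subgradient = b - a^T x = 16.0
  y^{k+1} = 0.0 + 0.05*16.0 = 0.8
Step 2: y^k = 0.8, reduced costs: (-2.8, 4.0)
  x^k = (8.0, 0.0), subgradient = b - a^T x = -32.0
  y^{k+1} = 0.8 + 0.05*-32.0 = -0.8
Dual objective at y_2 = -0.8: reduced costs (6.8, 12.0), box minimizer x = (0.0, 0.0)
g(y_2) = b*y + (c1 - a1*y)*x1 + (c2 - a2*y)*x2 = 16*(-0.8) + 6.8*0.0 + 12.0*0.0 = -12.8 + 0.0 + 0.0 = -12.8


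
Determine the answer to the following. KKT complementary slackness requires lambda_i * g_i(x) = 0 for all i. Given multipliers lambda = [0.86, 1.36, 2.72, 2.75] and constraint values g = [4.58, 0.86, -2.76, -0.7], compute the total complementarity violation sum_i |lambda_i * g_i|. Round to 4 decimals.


KKT complementary slackness check:
lambda_1 * g_1 = 0.86 * 4.58 = 3.9388
lambda_2 * g_2 = 1.36 * 0.86 = 1.1696
lambda_3 * g_3 = 2.72 * -2.76 = -7.5072
lambda_4 * g_4 = 2.75 * -0.7 = -1.925
Total violation = 3.9388 + 1.1696 + 7.5072 + 1.925 = 14.5406


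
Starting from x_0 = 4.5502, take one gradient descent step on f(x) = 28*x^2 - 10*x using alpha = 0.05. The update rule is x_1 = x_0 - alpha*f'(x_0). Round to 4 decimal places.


We compute the gradient at x_0 and apply the update.
f'(x) = 56*x - 10
f'(4.5502) = 56*4.5502 - 10 = 244.8112
x_1 = 4.5502 - 0.05*244.8112 = -7.6904


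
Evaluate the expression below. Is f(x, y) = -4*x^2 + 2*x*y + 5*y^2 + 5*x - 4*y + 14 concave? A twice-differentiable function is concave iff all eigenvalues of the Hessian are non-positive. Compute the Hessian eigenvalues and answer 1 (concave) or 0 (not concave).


The Hessian of f(x,y) = -4*x^2 + 2*x*y + 5*y^2 + 5*x - 4*y + 14 is:
H = [[-8, 2], [2, 10]]
Trace = -8 + 10 = 2
Determinant = -8*10 - (2)^2 = -84
Discriminant = (2)^2 - 4*-84 = 340.0
Eigenvalues: lambda_1 = -8.2195, lambda_2 = 10.2195
The function is not concave.

0


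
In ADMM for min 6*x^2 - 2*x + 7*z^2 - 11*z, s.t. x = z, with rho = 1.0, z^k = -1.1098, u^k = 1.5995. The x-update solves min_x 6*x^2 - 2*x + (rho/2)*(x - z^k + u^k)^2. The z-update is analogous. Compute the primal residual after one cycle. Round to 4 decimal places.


ADMM iteration with rho = 1.0, z^k = -1.1098, u^k = 1.5995
Step 1: x-update.
Minimize 6*x^2 - 2*x + (1.0/2)*(x + 1.1098 + 1.5995)^2
FOC: (2*6 + 1.0)*x = 2 + 1.0*(-1.1098 - 1.5995)
x^{k+1} = -0.0546
Step 2: z-update.
Minimize 7*z^2 - 11*z + (1.0/2)*(-0.0546 - z + 1.5995)^2
FOC: (2*7 + 1.0)*z = 11 + 1.0*(-0.0546 + 1.5995)
z^{k+1} = 0.8363
Step 3: u-update.
u^{k+1} = 1.5995 - 0.0546 - 0.8363 = 0.7086
Step 4: Primal residual = |-0.0546 - 0.8363| = 0.8909


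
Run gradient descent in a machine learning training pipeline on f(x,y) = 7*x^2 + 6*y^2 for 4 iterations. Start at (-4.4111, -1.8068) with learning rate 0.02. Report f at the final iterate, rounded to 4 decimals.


Gradient descent on f(x,y) = 7*x^2 + 6*y^2.
Starting point: (-4.4111, -1.8068), alpha = 0.02
Step 1: grad_x = 2*7*-4.4111 = -61.7554, grad_y = 2*6*-1.8068 = -21.6816
  x_1 = -4.4111 - 0.02*-61.7554 = -3.176
  y_1 = -1.8068 - 0.02*-21.6816 = -1.3732
Step 2: grad_x = 2*7*-3.176 = -44.4639, grad_y = 2*6*-1.3732 = -16.478
  x_2 = -3.176 - 0.02*-44.4639 = -2.2867
  y_2 = -1.3732 - 0.02*-16.478 = -1.0436
Step 3: grad_x = 2*7*-2.2867 = -32.014, grad_y = 2*6*-1.0436 = -12.5233
  x_3 = -2.2867 - 0.02*-32.014 = -1.6464
  y_3 = -1.0436 - 0.02*-12.5233 = -0.7931
Step 4: grad_x = 2*7*-1.6464 = -23.0501, grad_y = 2*6*-0.7931 = -9.5177
  x_4 = -1.6464 - 0.02*-23.0501 = -1.1854
  y_4 = -0.7931 - 0.02*-9.5177 = -0.6028
f(-1.1854, -0.6028) = 7*(-1.1854)^2 + 6*(-0.6028)^2 = 12.0169


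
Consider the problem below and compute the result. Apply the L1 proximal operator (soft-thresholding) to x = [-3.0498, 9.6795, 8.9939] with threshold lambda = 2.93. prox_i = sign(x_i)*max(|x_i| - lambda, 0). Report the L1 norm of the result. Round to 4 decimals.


Soft-thresholding with lambda = 2.93:
prox(-3.0498) = sign(-3.0498)*max(|-3.0498| - 2.93, 0) = -0.1198
prox(9.6795) = sign(9.6795)*max(|9.6795| - 2.93, 0) = 6.7495
prox(8.9939) = sign(8.9939)*max(|8.9939| - 2.93, 0) = 6.0639
prox(x) = [-0.1198, 6.7495, 6.0639]
||prox(x)||_1 = 0.1198 + 6.7495 + 6.0639 = 12.9332


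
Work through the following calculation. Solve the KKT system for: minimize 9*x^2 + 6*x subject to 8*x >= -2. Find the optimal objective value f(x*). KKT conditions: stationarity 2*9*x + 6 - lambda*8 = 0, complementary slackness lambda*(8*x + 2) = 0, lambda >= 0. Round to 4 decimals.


Step 1: Try lambda = 0 (constraint inactive).
x_unc = -6/(2*9) = -0.3333
Check: 8*-0.3333 = -2.6664 < -2 -- violated!
Step 2: Constraint must be active: 8*x = -2
x* = -2/8 = -0.25
lambda = (2*9*(-0.25) + 6)/8 = 0.1875
Step 3: Compute optimal value.
f(x*) = 9*(-0.25)^2 + 6*(-0.25) = -0.9375


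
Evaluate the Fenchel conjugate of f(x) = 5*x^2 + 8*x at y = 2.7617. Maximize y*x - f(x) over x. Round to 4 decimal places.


f*(y) = sup_x {y*x - a*x^2 - b*x} = sup_x {(y-b)*x - a*x^2}
FOC: (y - b) - 2a*x = 0 => x* = (y - b)/(2a)
x* = (2.7617 - 8)/(2*5) = -0.5238
f*(2.7617) = (y-b)^2/(4a) = (2.7617 - 8)^2/(4*5)
= 27.4398/20 = 1.372


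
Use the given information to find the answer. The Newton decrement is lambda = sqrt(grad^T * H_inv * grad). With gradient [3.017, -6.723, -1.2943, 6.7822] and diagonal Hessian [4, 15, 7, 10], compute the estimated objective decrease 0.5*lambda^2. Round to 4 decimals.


Step 1: H is diagonal, so H^(-1) * g = [0.7543, -0.4482, -0.1849, 0.6782].
Step 2: g^T H^(-1) g = sum_i g_i^2 / H_ii
  = (3.017)^2/4 + (-6.723)^2/15 + (-1.2943)^2/7 + (6.7822)^2/10
  = 2.2756 + 3.0132 + 0.2393 + 4.5998 = 10.128
Step 3: Objective decrease = 0.5 * g^T H^(-1) g = 5.064


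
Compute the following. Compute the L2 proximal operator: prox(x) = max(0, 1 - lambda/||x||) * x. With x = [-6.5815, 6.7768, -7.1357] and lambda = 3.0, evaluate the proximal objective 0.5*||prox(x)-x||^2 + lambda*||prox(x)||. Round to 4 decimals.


Step 1: Compute ||x||.
||x|| = 11.8389
Step 2: Compute scaling factor.
scale = max(0, 1 - 3.0/11.8389) = 0.7466
Step 3: prox(x) = [-4.9137, 5.0595, -5.3275]
||prox(x)|| = 8.8389
Step 4: Proximal objective.
0.5*||prox-x||^2 = 4.5
lambda*||prox|| = 26.5167
Total = 31.0167


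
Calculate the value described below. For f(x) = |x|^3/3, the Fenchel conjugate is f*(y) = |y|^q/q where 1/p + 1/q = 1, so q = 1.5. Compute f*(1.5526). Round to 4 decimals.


The conjugate exponent q satisfies 1/p + 1/q = 1.
p = 3, so q = 3/(3 - 1) = 1.5
|y|^q = 1.5526^1.5 = 1.9346
f*(1.5526) = 1.9346 / 1.5 = 1.2897


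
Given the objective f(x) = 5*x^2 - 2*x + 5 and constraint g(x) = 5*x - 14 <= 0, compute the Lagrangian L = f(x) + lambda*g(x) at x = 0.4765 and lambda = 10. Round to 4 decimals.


Step 1: Evaluate f(x).
f(0.4765) = 5*0.4765^2 - 2*0.4765 + 5 = 5.1823
Step 2: Evaluate g(x).
g(0.4765) = 5*0.4765 - 14 = -11.6175
Step 3: Compute Lagrangian.
L = 5.1823 + 10*-11.6175 = -110.9927


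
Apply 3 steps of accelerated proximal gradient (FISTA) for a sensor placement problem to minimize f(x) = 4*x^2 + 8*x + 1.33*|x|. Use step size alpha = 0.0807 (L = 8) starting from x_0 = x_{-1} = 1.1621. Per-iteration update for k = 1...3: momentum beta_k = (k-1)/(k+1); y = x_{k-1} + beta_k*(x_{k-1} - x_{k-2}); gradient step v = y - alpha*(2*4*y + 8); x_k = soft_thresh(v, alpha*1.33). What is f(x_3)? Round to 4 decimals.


FISTA on f(x) = 4*x^2 + 8*x + 1.33*|x|
L = 8, alpha = 0.0807
Iteration 1: beta = 0.0, y = 1.1621 + 0.0*(1.1621 - 1.1621) = 1.1621
  grad(y) = 17.2968, v = y - alpha*grad = -0.2338
  prox(v) = soft_thresh(-0.2338, 0.1073) = -0.1264
Iteration 2: beta = 0.3333, y = -0.1264 + 0.3333*(-0.1264 - 1.1621) = -0.5559
  grad(y) = 3.5526, v = y - alpha*grad = -0.8426
  prox(v) = soft_thresh(-0.8426, 0.1073) = -0.7353
Iteration 3: beta = 0.5, y = -0.7353 + 0.5*(-0.7353 + 0.1264) = -1.0397
  grad(y) = -0.3178, v = y - alpha*grad = -1.0141
  prox(v) = soft_thresh(-1.0141, 0.1073) = -0.9067
f(x_3) = 4*(-0.9067)^2 + 8*(-0.9067) + 1.33*|-0.9067| = -2.7592


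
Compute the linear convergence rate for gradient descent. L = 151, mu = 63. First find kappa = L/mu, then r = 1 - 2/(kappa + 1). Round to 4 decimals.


Step 1: Compute the condition number.
kappa = L/mu = 151/63 = 2.3968
Step 2: Compute the convergence rate.
r = 1 - 2/(kappa + 1) = 1 - 2*mu/(L + mu) = (L - mu)/(L + mu) = 88/214 = 0.4112


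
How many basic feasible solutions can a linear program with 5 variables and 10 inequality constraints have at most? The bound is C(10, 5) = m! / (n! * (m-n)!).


Each vertex corresponds to some choice of n active constraints out of m, so the number of vertices is at most C(m, n) = m! / (n!(m-n)!).
m = 10, n = 5
Numerator: 10 * 9 * 8 * 7 * 6
Denominator: 5! = 120
C(10, 5) = 252


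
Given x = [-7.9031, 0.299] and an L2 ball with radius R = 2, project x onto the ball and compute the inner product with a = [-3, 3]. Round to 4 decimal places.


Step 1: Compute ||x|| (intermediates to 6 decimals).
||x|| = sqrt((-7.9031)^2 + 0.299^2) = 7.908754
Step 2: Project.
Since ||x|| > R, scale = R/||x|| = 2/7.908754 = 0.252884, proj(x) = scale * x
proj(x) = [-1.998568, 0.075612]
Step 3: Dot product.
a^T * proj(x) = -3*(-1.998568) + 3*0.075612 = 6.2225


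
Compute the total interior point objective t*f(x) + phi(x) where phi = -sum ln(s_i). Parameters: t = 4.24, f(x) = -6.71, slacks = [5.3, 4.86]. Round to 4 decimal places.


Step 1: Compute log-barrier.
ln values: [1.6677, 1.581]
phi = -(1.6677 + 1.581) = -3.2487
Step 2: Compute augmented objective.
t*f(x) = 4.24*-6.71 = -28.4504
Total = -28.4504 - 3.2487 = -31.6991


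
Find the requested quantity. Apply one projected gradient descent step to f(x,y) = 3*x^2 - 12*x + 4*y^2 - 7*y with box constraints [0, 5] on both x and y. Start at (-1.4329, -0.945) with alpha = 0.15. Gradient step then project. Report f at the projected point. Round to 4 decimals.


Step 1: Compute gradient at (-1.4329, -0.945).
grad_x = 2*3*-1.4329 - 12 = -20.5974
grad_y = 2*4*-0.945 - 7 = -14.56
Step 2: Gradient step.
x_raw = -1.4329 - 0.15*-20.5974 = 1.6567
y_raw = -0.945 - 0.15*-14.56 = 1.239
Step 3: Project onto [0, 5].
x_proj = clip(1.6567) = 1.6567
y_proj = clip(1.239) = 1.239
Step 4: Evaluate f.
f(1.6567, 1.239) = -14.179


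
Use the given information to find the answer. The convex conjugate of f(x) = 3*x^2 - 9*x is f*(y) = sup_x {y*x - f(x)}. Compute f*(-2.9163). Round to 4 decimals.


f*(y) = sup_x {y*x - a*x^2 - b*x} = sup_x {(y-b)*x - a*x^2}
FOC: (y - b) - 2a*x = 0 => x* = (y - b)/(2a)
x* = (-2.9163 + 9)/(2*3) = 1.014
f*(-2.9163) = (y-b)^2/(4a) = (-2.9163 + 9)^2/(4*3)
= 37.0114/12 = 3.0843


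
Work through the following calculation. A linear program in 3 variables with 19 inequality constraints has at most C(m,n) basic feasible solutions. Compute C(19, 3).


Each vertex corresponds to some choice of n active constraints out of m, so the number of vertices is at most C(m, n) = m! / (n!(m-n)!).
m = 19, n = 3
Numerator: 19 * 18 * 17
Denominator: 3! = 6
C(19, 3) = 969


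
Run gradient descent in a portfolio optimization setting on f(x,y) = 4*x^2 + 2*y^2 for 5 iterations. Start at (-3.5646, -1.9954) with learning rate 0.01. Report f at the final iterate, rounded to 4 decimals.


Gradient descent on f(x,y) = 4*x^2 + 2*y^2.
Starting point: (-3.5646, -1.9954), alpha = 0.01
Step 1: grad_x = 2*4*-3.5646 = -28.5168, grad_y = 2*2*-1.9954 = -7.9816
  x_1 = -3.5646 - 0.01*-28.5168 = -3.2794
  y_1 = -1.9954 - 0.01*-7.9816 = -1.9156
Step 2: grad_x = 2*4*-3.2794 = -26.2355, grad_y = 2*2*-1.9156 = -7.6623
  x_2 = -3.2794 - 0.01*-26.2355 = -3.0171
  y_2 = -1.9156 - 0.01*-7.6623 = -1.839
Step 3: grad_x = 2*4*-3.0171 = -24.1366, grad_y = 2*2*-1.839 = -7.3558
  x_3 = -3.0171 - 0.01*-24.1366 = -2.7757
  y_3 = -1.839 - 0.01*-7.3558 = -1.7654
Step 4: grad_x = 2*4*-2.7757 = -22.2057, grad_y = 2*2*-1.7654 = -7.0616
  x_4 = -2.7757 - 0.01*-22.2057 = -2.5537
  y_4 = -1.7654 - 0.01*-7.0616 = -1.6948
Step 5: grad_x = 2*4*-2.5537 = -20.4292, grad_y = 2*2*-1.6948 = -6.7791
  x_5 = -2.5537 - 0.01*-20.4292 = -2.3494
  y_5 = -1.6948 - 0.01*-6.7791 = -1.627
f(-2.3494, -1.627) = 4*(-2.3494)^2 + 2*(-1.627)^2 = 27.3722


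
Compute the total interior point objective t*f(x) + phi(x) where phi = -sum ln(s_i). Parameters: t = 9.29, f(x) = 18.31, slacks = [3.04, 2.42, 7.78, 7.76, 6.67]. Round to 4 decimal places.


Step 1: Compute log-barrier.
ln values: [1.1119, 0.8838, 2.0516, 2.049, 1.8976]
phi = -(1.1119 + 0.8838 + 2.0516 + 2.049 + 1.8976) = -7.9938
Step 2: Compute augmented objective.
t*f(x) = 9.29*18.31 = 170.0999
Total = 170.0999 - 7.9938 = 162.1061


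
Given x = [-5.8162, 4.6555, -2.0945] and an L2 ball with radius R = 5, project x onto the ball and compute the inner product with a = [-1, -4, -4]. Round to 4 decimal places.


Step 1: Compute ||x|| (intermediates to 6 decimals).
||x|| = sqrt((-5.8162)^2 + 4.6555^2 + (-2.0945)^2) = 7.738785
Step 2: Project.
Since ||x|| > R, scale = R/||x|| = 5/7.738785 = 0.646096, proj(x) = scale * x
proj(x) = [-3.757824, 3.0079, -1.353248]
Step 3: Dot product.
a^T * proj(x) = -1*(-3.757824) - 4*3.0079 - 4*(-1.353248) = -2.8608


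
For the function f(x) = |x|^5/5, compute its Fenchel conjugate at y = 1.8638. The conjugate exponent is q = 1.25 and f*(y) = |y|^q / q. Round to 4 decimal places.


The conjugate exponent q satisfies 1/p + 1/q = 1.
p = 5, so q = 5/(5 - 1) = 1.25
|y|^q = 1.8638^1.25 = 2.1777
f*(1.8638) = 2.1777 / 1.25 = 1.7422


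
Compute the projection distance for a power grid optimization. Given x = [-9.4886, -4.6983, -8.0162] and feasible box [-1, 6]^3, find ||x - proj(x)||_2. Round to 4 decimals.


Project each component onto [-1, 6].
clip(-9.4886) = -1.0, clip(-4.6983) = -1.0, clip(-8.0162) = -1.0
Projection = [-1.0, -1.0, -1.0]
Squared diffs: [72.0563, 13.6774, 49.2271]
Distance = sqrt(134.9608) = 11.6173


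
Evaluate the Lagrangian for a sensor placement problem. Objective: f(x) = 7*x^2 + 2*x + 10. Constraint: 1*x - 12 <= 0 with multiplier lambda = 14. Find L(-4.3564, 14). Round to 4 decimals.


Step 1: Evaluate f(x).
f(-4.3564) = 7*(-4.3564)^2 + 2*(-4.3564) + 10 = 134.1347
Step 2: Evaluate g(x).
g(-4.3564) = 1*-4.3564 - 12 = -16.3564
Step 3: Compute Lagrangian.
L = 134.1347 + 14*-16.3564 = -94.8549


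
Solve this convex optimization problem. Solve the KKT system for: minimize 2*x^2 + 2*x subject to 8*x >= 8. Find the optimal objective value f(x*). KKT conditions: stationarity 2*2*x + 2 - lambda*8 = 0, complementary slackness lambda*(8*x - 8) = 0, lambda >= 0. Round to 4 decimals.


Step 1: Try lambda = 0 (constraint inactive).
x_unc = -2/(2*2) = -0.5
Check: 8*-0.5 = -4.0 < 8 -- violated!
Step 2: Constraint must be active: 8*x = 8
x* = 8/8 = 1.0
lambda = (2*2*1.0 + 2)/8 = 0.75
Step 3: Compute optimal value.
f(x*) = 2*1.0^2 + 2*1.0 = 4.0


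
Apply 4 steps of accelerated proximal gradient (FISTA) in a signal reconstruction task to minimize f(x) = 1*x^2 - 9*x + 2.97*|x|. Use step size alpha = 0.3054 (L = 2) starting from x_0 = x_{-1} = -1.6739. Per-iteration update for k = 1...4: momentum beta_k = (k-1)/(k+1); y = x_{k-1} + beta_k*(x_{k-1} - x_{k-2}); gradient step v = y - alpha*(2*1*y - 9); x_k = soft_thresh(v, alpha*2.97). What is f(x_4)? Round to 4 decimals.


FISTA on f(x) = 1*x^2 - 9*x + 2.97*|x|
L = 2, alpha = 0.3054
Iteration 1: beta = 0.0, y = -1.6739 + 0.0*(-1.6739 + 1.6739) = -1.6739
  grad(y) = -12.3478, v = y - alpha*grad = 2.0971
  prox(v) = soft_thresh(2.0971, 0.907) = 1.1901
Iteration 2: beta = 0.3333, y = 1.1901 + 0.3333*(1.1901 + 1.6739) = 2.1447
  grad(y) = -4.7105, v = y - alpha*grad = 3.5833
  prox(v) = soft_thresh(3.5833, 0.907) = 2.6763
Iteration 3: beta = 0.5, y = 2.6763 + 0.5*(2.6763 - 1.1901) = 3.4194
  grad(y) = -2.1612, v = y - alpha*grad = 4.0794
  prox(v) = soft_thresh(4.0794, 0.907) = 3.1724
Iteration 4: beta = 0.6, y = 3.1724 + 0.6*(3.1724 - 2.6763) = 3.4701
  grad(y) = -2.0599, v = y - alpha*grad = 4.0991
  prox(v) = soft_thresh(4.0991, 0.907) = 3.1921
f(x_4) = 1*3.1921^2 - 9*3.1921 + 2.97*|3.1921| = -9.0589


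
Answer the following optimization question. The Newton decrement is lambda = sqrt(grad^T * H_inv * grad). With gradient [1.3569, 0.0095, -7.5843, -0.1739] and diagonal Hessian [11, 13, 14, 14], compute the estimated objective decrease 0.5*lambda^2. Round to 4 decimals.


Step 1: H is diagonal, so H^(-1) * g = [0.1234, 0.0007, -0.5417, -0.0124].
Step 2: g^T H^(-1) g = sum_i g_i^2 / H_ii
  = (1.3569)^2/11 + (0.0095)^2/13 + (-7.5843)^2/14 + (-0.1739)^2/14
  = 0.1674 + 0.0 + 4.1087 + 0.0022 = 4.2782
Step 3: Objective decrease = 0.5 * g^T H^(-1) g = 2.1391


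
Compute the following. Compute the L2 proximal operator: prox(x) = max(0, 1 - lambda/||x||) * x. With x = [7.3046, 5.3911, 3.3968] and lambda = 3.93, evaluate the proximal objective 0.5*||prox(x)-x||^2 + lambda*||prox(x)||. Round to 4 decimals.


Step 1: Compute ||x||.
||x|| = 9.6933
Step 2: Compute scaling factor.
scale = max(0, 1 - 3.93/9.6933) = 0.5946
Step 3: prox(x) = [4.3431, 3.2054, 2.0196]
||prox(x)|| = 5.7633
Step 4: Proximal objective.
0.5*||prox-x||^2 = 7.7225
lambda*||prox|| = 22.6498
Total = 30.3721


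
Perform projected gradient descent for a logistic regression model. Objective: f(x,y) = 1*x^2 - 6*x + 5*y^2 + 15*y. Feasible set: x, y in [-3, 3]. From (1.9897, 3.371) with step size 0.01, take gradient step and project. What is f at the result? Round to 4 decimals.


Step 1: Compute gradient at (1.9897, 3.371).
grad_x = 2*1*1.9897 - 6 = -2.0206
grad_y = 2*5*3.371 + 15 = 48.71
Step 2: Gradient step.
x_raw = 1.9897 - 0.01*-2.0206 = 2.0099
y_raw = 3.371 - 0.01*48.71 = 2.8839
Step 3: Project onto [-3, 3].
x_proj = clip(2.0099) = 2.0099
y_proj = clip(2.8839) = 2.8839
Step 4: Evaluate f.
f(2.0099, 2.8839) = 76.8232


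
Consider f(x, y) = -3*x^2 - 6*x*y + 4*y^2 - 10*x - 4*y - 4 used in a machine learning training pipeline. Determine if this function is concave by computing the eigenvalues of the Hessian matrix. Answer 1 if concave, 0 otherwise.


The Hessian of f(x,y) = -3*x^2 - 6*x*y + 4*y^2 - 10*x - 4*y - 4 is:
H = [[-6, -6], [-6, 8]]
Trace = -6 + 8 = 2
Determinant = -6*8 - (-6)^2 = -84
Discriminant = (2)^2 - 4*-84 = 340.0
Eigenvalues: lambda_1 = -8.2195, lambda_2 = 10.2195
The function is not concave.

0


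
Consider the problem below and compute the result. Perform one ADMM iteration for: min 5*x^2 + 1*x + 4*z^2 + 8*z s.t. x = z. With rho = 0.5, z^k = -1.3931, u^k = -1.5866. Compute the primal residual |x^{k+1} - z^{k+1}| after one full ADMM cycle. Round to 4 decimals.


ADMM iteration with rho = 0.5, z^k = -1.3931, u^k = -1.5866
Step 1: x-update.
Minimize 5*x^2 + 1*x + (0.5/2)*(x + 1.3931 - 1.5866)^2
FOC: (2*5 + 0.5)*x = -1 + 0.5*(-1.3931 + 1.5866)
x^{k+1} = -0.086
Step 2: z-update.
Minimize 4*z^2 + 8*z + (0.5/2)*(-0.086 - z - 1.5866)^2
FOC: (2*4 + 0.5)*z = -8 + 0.5*(-0.086 - 1.5866)
z^{k+1} = -1.0396
Step 3: u-update.
u^{k+1} = -1.5866 - 0.086 + 1.0396 = -0.6331
Step 4: Primal residual = |-0.086 + 1.0396| = 0.9535


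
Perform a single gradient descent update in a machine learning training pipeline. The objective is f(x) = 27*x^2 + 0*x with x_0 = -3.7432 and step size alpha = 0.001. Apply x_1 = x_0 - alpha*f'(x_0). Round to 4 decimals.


We compute the gradient at x_0 and apply the update.
f'(x) = 54*x + 0
f'(-3.7432) = 54*-3.7432 + 0 = -202.1328
x_1 = -3.7432 - 0.001*-202.1328 = -3.5411


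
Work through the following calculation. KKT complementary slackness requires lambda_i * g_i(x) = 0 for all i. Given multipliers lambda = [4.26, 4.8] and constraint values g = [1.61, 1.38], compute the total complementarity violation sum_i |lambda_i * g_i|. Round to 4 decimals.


KKT complementary slackness check:
lambda_1 * g_1 = 4.26 * 1.61 = 6.8586
lambda_2 * g_2 = 4.8 * 1.38 = 6.624
Total violation = 6.8586 + 6.624 = 13.4826


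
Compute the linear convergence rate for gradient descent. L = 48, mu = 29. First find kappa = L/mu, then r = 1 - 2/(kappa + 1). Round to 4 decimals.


Step 1: Compute the condition number.
kappa = L/mu = 48/29 = 1.6552
Step 2: Compute the convergence rate.
r = 1 - 2/(kappa + 1) = 1 - 2*mu/(L + mu) = (L - mu)/(L + mu) = 19/77 = 0.2468


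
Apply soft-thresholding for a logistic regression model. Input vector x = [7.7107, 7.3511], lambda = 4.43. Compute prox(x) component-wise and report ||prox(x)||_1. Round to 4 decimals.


Soft-thresholding with lambda = 4.43:
prox(7.7107) = sign(7.7107)*max(|7.7107| - 4.43, 0) = 3.2807
prox(7.3511) = sign(7.3511)*max(|7.3511| - 4.43, 0) = 2.9211
prox(x) = [3.2807, 2.9211]
||prox(x)||_1 = 3.2807 + 2.9211 = 6.2018


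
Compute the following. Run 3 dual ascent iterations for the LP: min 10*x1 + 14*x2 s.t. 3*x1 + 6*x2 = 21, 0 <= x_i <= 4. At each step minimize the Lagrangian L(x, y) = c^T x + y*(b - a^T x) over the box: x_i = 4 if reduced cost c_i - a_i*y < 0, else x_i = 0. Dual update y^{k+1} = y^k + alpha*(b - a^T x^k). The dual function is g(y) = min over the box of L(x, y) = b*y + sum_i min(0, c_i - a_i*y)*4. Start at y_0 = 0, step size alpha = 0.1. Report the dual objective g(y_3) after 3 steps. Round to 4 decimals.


Dual ascent for LP: min 10*x1 + 14*x2, 3*x1 + 6*x2 = 21, 0 <= x_i <= 4
Step 1: y^k = 0.0, reduced costs: (10.0, 14.0)
  x^k = (0.0, 0.0), subgradient = b - a^T x = 21.0
  y^{k+1} = 0.0 + 0.1*21.0 = 2.1
Step 2: y^k = 2.1, reduced costs: (3.7, 1.4)
  x^k = (0.0, 0.0), subgradient = b - a^T x = 21.0
  y^{k+1} = 2.1 + 0.1*21.0 = 4.2
Step 3: y^k = 4.2, reduced costs: (-2.6, -11.2)
  x^k = (4.0, 4.0), subgradient = b - a^T x = -15.0
  y^{k+1} = 4.2 + 0.1*-15.0 = 2.7
Dual objective at y_3 = 2.7: reduced costs (1.9, -2.2), box minimizer x = (0.0, 4.0)
g(y_3) = b*y + (c1 - a1*y)*x1 + (c2 - a2*y)*x2 = 21*2.7 + 1.9*0.0 + (-2.2)*4.0 = 56.7 + 0.0 - 8.8 = 47.9
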